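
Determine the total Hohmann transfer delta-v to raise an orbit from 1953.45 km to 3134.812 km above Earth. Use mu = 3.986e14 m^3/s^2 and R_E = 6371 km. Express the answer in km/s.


r1 = 8324.4500 km = 8.32445e+06 m
r2 = 9505.8120 km = 9.505812e+06 m
dv1 = sqrt(mu/r1)*(sqrt(2*r2/(r1+r2)) - 1) = 225.5615 m/s
dv2 = sqrt(mu/r2)*(1 - sqrt(2*r1/(r1+r2))) = 218.1969 m/s
total dv = |dv1| + |dv2| = 225.5615 + 218.1969 = 443.7584 m/s = 0.4437584 km/s

0.4438 km/s


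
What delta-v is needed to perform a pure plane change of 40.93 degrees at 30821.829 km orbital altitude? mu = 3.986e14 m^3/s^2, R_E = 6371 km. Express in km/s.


r = 37192.8290 km = 3.7192829e+07 m
V = sqrt(mu/r) = 3273.7012 m/s
di = 40.93 deg = 0.7143633 rad
dV = 2*V*sin(di/2) = 2*3273.7012*sin(0.3571816)
dV = 2289.2019 m/s = 2.2892 km/s

2.2892 km/s


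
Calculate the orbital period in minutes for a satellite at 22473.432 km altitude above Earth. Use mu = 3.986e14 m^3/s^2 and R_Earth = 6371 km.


r = 28844.4320 km = 2.8844432e+07 m
T = 2*pi*sqrt(r^3/mu) = 2*pi*sqrt(2.3998604e+22 / 3.986e14)
T = 48753.3214 s = 812.5554 min

812.5554 minutes


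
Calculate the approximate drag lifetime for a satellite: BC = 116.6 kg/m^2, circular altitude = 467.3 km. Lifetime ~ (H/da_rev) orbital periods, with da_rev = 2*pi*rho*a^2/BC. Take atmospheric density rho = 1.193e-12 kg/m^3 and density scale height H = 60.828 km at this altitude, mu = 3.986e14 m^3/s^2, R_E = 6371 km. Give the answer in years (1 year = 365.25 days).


a = R_E + alt = 6838.3000 km = 6.8383e+06 m
da_rev = 2*pi*rho*a^2/BC = 2*pi*1.193e-12*(6.8383e+06)^2/116.6 = 3.006201 m per revolution
N = H/da_rev = 60828.0000 m / 3.006201 m = 20234.1738 revolutions
P = 2*pi*sqrt(a^3/mu) = 5627.7325 s
lifetime = N*P = 20234.1738 * 5627.7325 = 1.1387252e+08 s = 1317.9690 days
years = 1317.9690 / 365.25 = 3.6084 years

3.6084 years


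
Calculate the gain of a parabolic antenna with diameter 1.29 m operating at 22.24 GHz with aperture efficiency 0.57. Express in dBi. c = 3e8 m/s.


lambda = c/f = 3e8 / 2.224e+10 = 0.01348921 m
G = eta*(pi*D/lambda)^2 = 0.57*(pi*1.29/0.01348921)^2
G = 51449.4905 (linear)
G = 10*log10(51449.4905) = 47.1138 dBi

47.1138 dBi


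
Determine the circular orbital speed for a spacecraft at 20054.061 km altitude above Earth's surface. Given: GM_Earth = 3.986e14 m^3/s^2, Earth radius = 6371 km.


r = R_E + alt = 6371.0 + 20054.061 = 26425.0610 km = 2.6425061e+07 m
v = sqrt(mu/r) = sqrt(3.986e14 / 2.6425061e+07) = 3883.8339 m/s = 3.8838 km/s

3.8838 km/s


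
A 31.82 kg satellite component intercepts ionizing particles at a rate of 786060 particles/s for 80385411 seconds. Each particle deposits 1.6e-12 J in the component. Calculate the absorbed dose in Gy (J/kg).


Total energy deposited = rate * time * E_per
  = 786060 * 80385411 * 1.6e-12 = 101.1004 J
Dose = E_total / mass = 101.1004 / 31.82
Dose = 3.1773 Gy

3.1773 Gy


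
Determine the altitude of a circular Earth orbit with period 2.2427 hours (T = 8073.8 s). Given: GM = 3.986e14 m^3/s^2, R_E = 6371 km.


T = 8073.8 s
r = (mu*T^2/(4*pi^2))^(1/3) = (3.986e14 * 8073.8^2 / (4*pi^2))^(1/3)
r = 8.6985029e+06 m = 8698.5029 km
alt = r - R_E = 8698.5029 - 6371 = 2327.5029 km

2327.5029 km


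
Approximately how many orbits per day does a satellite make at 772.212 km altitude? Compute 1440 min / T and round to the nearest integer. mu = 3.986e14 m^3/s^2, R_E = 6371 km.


r = 7.143212e+06 m
T = 2*pi*sqrt(r^3/mu) = 6008.2989 s = 100.1383 min
revs/day = 1440 / 100.1383 = 14.3801
Rounded: 14 revolutions per day

14 revolutions per day


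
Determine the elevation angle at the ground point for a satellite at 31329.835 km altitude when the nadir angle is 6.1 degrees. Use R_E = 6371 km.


r = R_E + alt = 37700.8350 km
Law of sines in the satellite / Earth-center / ground-point triangle:
  sin(nadir)/R_E = sin(90 + el)/r  =>  cos(el) = (r/R_E)*sin(nadir)
cos(el) = (37700.8350 / 6371.0000) * sin(6.1 deg) = 0.628825
el = arccos(0.628825) = 51.0365 deg
(Earth-central angle = 90 - nadir - el = 32.8635 deg)

51.0365 degrees


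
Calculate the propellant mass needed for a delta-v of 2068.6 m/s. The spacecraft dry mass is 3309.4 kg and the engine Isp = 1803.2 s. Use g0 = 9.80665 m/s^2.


ve = Isp * g0 = 1803.2 * 9.80665 = 17683.351280 m/s
mass ratio = exp(dv/ve) = exp(2068.6/17683.351280) = 1.12409705
m_prop = m_dry * (mr - 1) = 3309.4 * (1.12409705 - 1)
m_prop = 410.6868 kg

410.6868 kg


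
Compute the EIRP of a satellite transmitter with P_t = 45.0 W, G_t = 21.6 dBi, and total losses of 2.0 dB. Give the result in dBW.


Pt = 45.0 W = 16.5321 dBW
EIRP = Pt_dBW + Gt - losses = 16.5321 + 21.6 - 2.0 = 36.1321 dBW

36.1321 dBW


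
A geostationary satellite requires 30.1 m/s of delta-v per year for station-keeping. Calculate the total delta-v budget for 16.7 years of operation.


dV = rate * years = 30.1 * 16.7
dV = 502.6700 m/s

502.6700 m/s


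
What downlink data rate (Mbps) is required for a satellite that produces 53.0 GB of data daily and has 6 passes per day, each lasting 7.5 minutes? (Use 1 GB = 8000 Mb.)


total contact time = 6 * 7.5 * 60 = 2700.0000 s
data = 53.0 GB = 424000.0000 Mb
rate = 424000.0000 / 2700.0000 = 157.0370 Mbps

157.0370 Mbps


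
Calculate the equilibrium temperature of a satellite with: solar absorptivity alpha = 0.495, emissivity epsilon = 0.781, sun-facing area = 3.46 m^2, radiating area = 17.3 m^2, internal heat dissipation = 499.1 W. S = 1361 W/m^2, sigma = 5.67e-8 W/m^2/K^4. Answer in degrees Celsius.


Numerator = alpha*S*A_sun + Q_int = 0.495*1361*3.46 + 499.1 = 2830.0847 W
Denominator = eps*sigma*A_rad = 0.781*5.67e-8*17.3 = 7.6609071e-07 W/K^4
T^4 = 3.6941901e+09 K^4
T = 246.5357 K = -26.6143 C

-26.6143 degrees Celsius


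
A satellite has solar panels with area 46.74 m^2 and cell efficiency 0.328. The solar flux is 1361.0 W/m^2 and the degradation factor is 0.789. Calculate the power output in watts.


P = area * eta * S * degradation
P = 46.74 * 0.328 * 1361.0 * 0.789
P = 16462.5717 W

16462.5717 W


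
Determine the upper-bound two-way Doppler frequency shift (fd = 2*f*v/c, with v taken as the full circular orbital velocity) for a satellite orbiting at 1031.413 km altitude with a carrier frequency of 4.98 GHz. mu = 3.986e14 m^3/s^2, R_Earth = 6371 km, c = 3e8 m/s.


r = 7.402413e+06 m
v = sqrt(mu/r) = 7338.0724 m/s (worst-case radial velocity)
f = 4.98 GHz = 4.98e+09 Hz
fd = 2*f*v/c = 2*4.98e+09*7338.0724/3.0e+08
fd = 243624.0031 Hz

243624.0031 Hz


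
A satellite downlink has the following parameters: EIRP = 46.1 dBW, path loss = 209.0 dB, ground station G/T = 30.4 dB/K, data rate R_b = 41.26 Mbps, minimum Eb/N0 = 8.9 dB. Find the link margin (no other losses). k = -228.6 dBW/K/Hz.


C/N0 = EIRP - FSPL + G/T - k = 46.1 - 209.0 + 30.4 - (-228.6)
C/N0 = 96.1000 dB-Hz
R_b = 41.26 Mbps = 4.126e+07 bps -> 10*log10(R_b) = 76.1553 dB-Hz
Eb/N0 = C/N0 - 10*log10(R_b) = 96.1000 - 76.1553 = 19.9447 dB
Margin = Eb/N0 - Eb/N0_req = 19.9447 - 8.9 = 11.0447 dB (link closes)

11.0447 dB


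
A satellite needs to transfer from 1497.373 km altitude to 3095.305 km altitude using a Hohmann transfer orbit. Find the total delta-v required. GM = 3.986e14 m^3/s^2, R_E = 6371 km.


r1 = 7868.3730 km = 7.868373e+06 m
r2 = 9466.3050 km = 9.466305e+06 m
dv1 = sqrt(mu/r1)*(sqrt(2*r2/(r1+r2)) - 1) = 320.8186 m/s
dv2 = sqrt(mu/r2)*(1 - sqrt(2*r1/(r1+r2))) = 306.3121 m/s
total dv = |dv1| + |dv2| = 320.8186 + 306.3121 = 627.1307 m/s = 0.6271307 km/s

0.6271 km/s


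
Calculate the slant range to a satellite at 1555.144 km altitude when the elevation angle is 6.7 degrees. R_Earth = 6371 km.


h = 1555.144 km, el = 6.7 deg
d = -R_E*sin(el) + sqrt((R_E*sin(el))^2 + 2*R_E*h + h^2)
d = -6371.0000*sin(0.1169371) + sqrt((6371.0000*0.1166707)^2 + 2*6371.0000*1555.144 + 1555.144^2)
d = 4030.2247 km

4030.2247 km


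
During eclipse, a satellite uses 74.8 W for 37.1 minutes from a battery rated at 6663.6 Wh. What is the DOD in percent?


E_used = P * t / 60 = 74.8 * 37.1 / 60 = 46.2513 Wh
DOD = E_used / E_total * 100 = 46.2513 / 6663.6 * 100
DOD = 0.6940893 %

0.6941 %


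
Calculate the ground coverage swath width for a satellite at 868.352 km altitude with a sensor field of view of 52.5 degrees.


FOV = 52.5 deg = 0.9162979 rad
swath = 2 * alt * tan(FOV/2) = 2 * 868.352 * tan(0.4581489)
swath = 2 * 868.352 * 0.4931454
swath = 856.4476 km

856.4476 km


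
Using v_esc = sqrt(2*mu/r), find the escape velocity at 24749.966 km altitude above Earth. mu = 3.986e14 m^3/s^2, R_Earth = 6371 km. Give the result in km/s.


r = 6371.0 + 24749.966 = 31120.9660 km = 3.1120966e+07 m
v_esc = sqrt(2*mu/r) = sqrt(2*3.986e14 / 3.1120966e+07)
v_esc = 5061.2421 m/s = 5.0612 km/s

5.0612 km/s


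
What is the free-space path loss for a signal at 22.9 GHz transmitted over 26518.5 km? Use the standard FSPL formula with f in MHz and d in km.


f = 22.9 GHz = 22900.0000 MHz
d = 26518.5 km
FSPL = 32.44 + 20*log10(22900.0000) + 20*log10(26518.5)
FSPL = 32.44 + 87.1967 + 88.4710
FSPL = 208.1077 dB

208.1077 dB


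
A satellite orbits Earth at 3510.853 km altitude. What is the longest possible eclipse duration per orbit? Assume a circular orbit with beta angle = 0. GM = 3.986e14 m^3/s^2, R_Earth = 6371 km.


r = 9881.8530 km
T = 162.9362 min
Eclipse fraction = arcsin(R_E/r)/pi = arcsin(6371.0000/9881.8530)/pi
= arcsin(0.6447171)/pi = 0.2230248
Eclipse duration = 0.2230248 * 162.9362 = 36.3388 min

36.3388 minutes


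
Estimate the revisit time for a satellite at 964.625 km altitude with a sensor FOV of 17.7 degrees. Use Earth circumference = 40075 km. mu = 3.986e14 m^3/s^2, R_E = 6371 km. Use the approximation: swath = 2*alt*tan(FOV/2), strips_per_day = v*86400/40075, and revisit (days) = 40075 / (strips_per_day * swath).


swath = 2*964.625*tan(0.1544616) = 300.3878 km
v = sqrt(mu/r) = 7371.4018 m/s = 7.3714 km/s
strips/day = v*86400/40075 = 7.3714*86400/40075 = 15.8924
coverage/day = strips * swath = 15.8924 * 300.3878 = 4773.8928 km
revisit = 40075 / 4773.8928 = 8.3946 days

8.3946 days


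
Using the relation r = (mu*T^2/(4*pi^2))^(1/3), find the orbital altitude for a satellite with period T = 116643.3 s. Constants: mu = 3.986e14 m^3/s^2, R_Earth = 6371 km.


T = 116643.3 s
r = (mu*T^2/(4*pi^2))^(1/3) = (3.986e14 * 116643.3^2 / (4*pi^2))^(1/3)
r = 5.1597943e+07 m = 51597.9425 km
alt = r - R_E = 51597.9425 - 6371 = 45226.9425 km

45226.9425 km


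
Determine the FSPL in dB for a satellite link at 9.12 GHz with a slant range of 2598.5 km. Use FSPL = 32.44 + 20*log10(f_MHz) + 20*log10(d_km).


f = 9.12 GHz = 9120.0000 MHz
d = 2598.5 km
FSPL = 32.44 + 20*log10(9120.0000) + 20*log10(2598.5)
FSPL = 32.44 + 79.1999 + 68.2945
FSPL = 179.9344 dB

179.9344 dB


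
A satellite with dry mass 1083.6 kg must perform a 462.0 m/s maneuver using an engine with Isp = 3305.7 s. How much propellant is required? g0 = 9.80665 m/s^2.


ve = Isp * g0 = 3305.7 * 9.80665 = 32417.842905 m/s
mass ratio = exp(dv/ve) = exp(462.0/32417.842905) = 1.01435345
m_prop = m_dry * (mr - 1) = 1083.6 * (1.01435345 - 1)
m_prop = 15.5534 kg

15.5534 kg


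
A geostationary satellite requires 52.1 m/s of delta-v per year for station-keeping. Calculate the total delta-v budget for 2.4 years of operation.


dV = rate * years = 52.1 * 2.4
dV = 125.0400 m/s

125.0400 m/s


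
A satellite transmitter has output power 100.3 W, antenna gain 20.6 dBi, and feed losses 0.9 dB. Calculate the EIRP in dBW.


Pt = 100.3 W = 20.0130 dBW
EIRP = Pt_dBW + Gt - losses = 20.0130 + 20.6 - 0.9 = 39.7130 dBW

39.7130 dBW


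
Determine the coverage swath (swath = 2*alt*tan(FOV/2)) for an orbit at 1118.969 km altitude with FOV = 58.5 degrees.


FOV = 58.5 deg = 1.0210 rad
swath = 2 * alt * tan(FOV/2) = 2 * 1118.969 * tan(0.5105088)
swath = 2 * 1118.969 * 0.5600269
swath = 1253.3055 km

1253.3055 km


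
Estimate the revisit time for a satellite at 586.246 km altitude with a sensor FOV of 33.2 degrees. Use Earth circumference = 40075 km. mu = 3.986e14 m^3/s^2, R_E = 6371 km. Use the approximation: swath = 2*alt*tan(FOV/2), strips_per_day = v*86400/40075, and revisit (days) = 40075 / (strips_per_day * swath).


swath = 2*586.246*tan(0.2897247) = 349.5350 km
v = sqrt(mu/r) = 7569.1998 m/s = 7.5692 km/s
strips/day = v*86400/40075 = 7.5692*86400/40075 = 16.3189
coverage/day = strips * swath = 16.3189 * 349.5350 = 5704.0182 km
revisit = 40075 / 5704.0182 = 7.0257 days

7.0257 days


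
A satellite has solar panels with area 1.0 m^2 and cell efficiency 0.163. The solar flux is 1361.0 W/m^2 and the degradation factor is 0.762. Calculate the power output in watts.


P = area * eta * S * degradation
P = 1.0 * 0.163 * 1361.0 * 0.762
P = 169.0444 W

169.0444 W


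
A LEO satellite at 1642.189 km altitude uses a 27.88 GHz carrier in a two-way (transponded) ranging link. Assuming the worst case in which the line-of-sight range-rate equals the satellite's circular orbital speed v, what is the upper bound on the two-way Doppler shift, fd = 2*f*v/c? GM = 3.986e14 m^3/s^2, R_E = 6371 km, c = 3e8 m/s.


r = 8.013189e+06 m
v = sqrt(mu/r) = 7052.8712 m/s (worst-case radial velocity)
f = 27.88 GHz = 2.788e+10 Hz
fd = 2*f*v/c = 2*2.788e+10*7052.8712/3.0e+08
fd = 1.3108937e+06 Hz

1.3109e+06 Hz


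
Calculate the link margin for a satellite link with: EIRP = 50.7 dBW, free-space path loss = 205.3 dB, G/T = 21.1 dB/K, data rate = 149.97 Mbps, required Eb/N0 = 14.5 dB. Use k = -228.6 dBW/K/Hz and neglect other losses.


C/N0 = EIRP - FSPL + G/T - k = 50.7 - 205.3 + 21.1 - (-228.6)
C/N0 = 95.1000 dB-Hz
R_b = 149.97 Mbps = 1.4997e+08 bps -> 10*log10(R_b) = 81.7600 dB-Hz
Eb/N0 = C/N0 - 10*log10(R_b) = 95.1000 - 81.7600 = 13.3400 dB
Margin = Eb/N0 - Eb/N0_req = 13.3400 - 14.5 = -1.1600 dB (negative margin: link does not close)

-1.1600 dB


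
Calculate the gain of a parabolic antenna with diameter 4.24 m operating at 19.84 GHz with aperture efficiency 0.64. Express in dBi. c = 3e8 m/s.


lambda = c/f = 3e8 / 1.984e+10 = 0.01512097 m
G = eta*(pi*D/lambda)^2 = 0.64*(pi*4.24/0.01512097)^2
G = 496652.0801 (linear)
G = 10*log10(496652.0801) = 56.9605 dBi

56.9605 dBi


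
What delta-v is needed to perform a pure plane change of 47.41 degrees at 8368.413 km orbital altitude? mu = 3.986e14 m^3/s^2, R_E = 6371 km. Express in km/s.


r = 14739.4130 km = 1.4739413e+07 m
V = sqrt(mu/r) = 5200.3019 m/s
di = 47.41 deg = 0.8274606 rad
dV = 2*V*sin(di/2) = 2*5200.3019*sin(0.4137303)
dV = 4181.3306 m/s = 4.1813 km/s

4.1813 km/s


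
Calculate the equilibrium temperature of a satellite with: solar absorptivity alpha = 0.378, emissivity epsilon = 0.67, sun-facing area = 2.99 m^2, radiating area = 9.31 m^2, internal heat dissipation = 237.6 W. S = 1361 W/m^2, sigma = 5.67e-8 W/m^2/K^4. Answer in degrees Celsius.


Numerator = alpha*S*A_sun + Q_int = 0.378*1361*2.99 + 237.6 = 1775.8294 W
Denominator = eps*sigma*A_rad = 0.67*5.67e-8*9.31 = 3.5367759e-07 W/K^4
T^4 = 5.0210403e+09 K^4
T = 266.1941 K = -6.9559 C

-6.9559 degrees Celsius


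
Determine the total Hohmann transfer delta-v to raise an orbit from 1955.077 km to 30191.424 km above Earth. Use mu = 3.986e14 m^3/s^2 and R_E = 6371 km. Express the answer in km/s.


r1 = 8326.0770 km = 8.326077e+06 m
r2 = 36562.4240 km = 3.6562424e+07 m
dv1 = sqrt(mu/r1)*(sqrt(2*r2/(r1+r2)) - 1) = 1911.9896 m/s
dv2 = sqrt(mu/r2)*(1 - sqrt(2*r1/(r1+r2))) = 1290.7718 m/s
total dv = |dv1| + |dv2| = 1911.9896 + 1290.7718 = 3202.7614 m/s = 3.2028 km/s

3.2028 km/s


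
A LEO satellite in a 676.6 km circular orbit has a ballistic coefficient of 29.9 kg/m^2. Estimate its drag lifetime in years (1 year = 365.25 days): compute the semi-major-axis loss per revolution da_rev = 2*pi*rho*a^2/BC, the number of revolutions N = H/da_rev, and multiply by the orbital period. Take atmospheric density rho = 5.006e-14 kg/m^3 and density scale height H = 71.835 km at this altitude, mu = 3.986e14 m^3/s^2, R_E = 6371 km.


a = R_E + alt = 7047.6000 km = 7.0476e+06 m
da_rev = 2*pi*rho*a^2/BC = 2*pi*5.006e-14*(7.0476e+06)^2/29.9 = 0.522494856 m per revolution
N = H/da_rev = 71835.0000 m / 0.522494856 m = 137484.6071 revolutions
P = 2*pi*sqrt(a^3/mu) = 5888.0717 s
lifetime = N*P = 137484.6071 * 5888.0717 = 8.0951923e+08 s = 9369.4355 days
years = 9369.4355 / 365.25 = 25.6521 years

25.6521 years


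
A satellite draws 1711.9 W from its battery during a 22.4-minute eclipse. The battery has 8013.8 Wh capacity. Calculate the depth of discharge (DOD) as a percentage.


E_used = P * t / 60 = 1711.9 * 22.4 / 60 = 639.1093 Wh
DOD = E_used / E_total * 100 = 639.1093 / 8013.8 * 100
DOD = 7.9751 %

7.9751 %


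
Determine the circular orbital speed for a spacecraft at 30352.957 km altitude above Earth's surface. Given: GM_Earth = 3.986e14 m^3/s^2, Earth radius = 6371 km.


r = R_E + alt = 6371.0 + 30352.957 = 36723.9570 km = 3.6723957e+07 m
v = sqrt(mu/r) = sqrt(3.986e14 / 3.6723957e+07) = 3294.5334 m/s = 3.2945 km/s

3.2945 km/s


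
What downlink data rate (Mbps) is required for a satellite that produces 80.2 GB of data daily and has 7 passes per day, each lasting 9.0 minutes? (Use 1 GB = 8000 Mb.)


total contact time = 7 * 9.0 * 60 = 3780.0000 s
data = 80.2 GB = 641600.0000 Mb
rate = 641600.0000 / 3780.0000 = 169.7354 Mbps

169.7354 Mbps


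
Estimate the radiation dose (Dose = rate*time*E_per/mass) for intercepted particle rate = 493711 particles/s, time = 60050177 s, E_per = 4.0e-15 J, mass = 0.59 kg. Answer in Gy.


Total energy deposited = rate * time * E_per
  = 493711 * 60050177 * 4.0e-15 = 0.1185897 J
Dose = E_total / mass = 0.1185897 / 0.59
Dose = 0.2009995 Gy

0.2010 Gy


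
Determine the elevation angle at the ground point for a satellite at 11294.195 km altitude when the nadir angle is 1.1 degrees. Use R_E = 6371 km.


r = R_E + alt = 17665.1950 km
Law of sines in the satellite / Earth-center / ground-point triangle:
  sin(nadir)/R_E = sin(90 + el)/r  =>  cos(el) = (r/R_E)*sin(nadir)
cos(el) = (17665.1950 / 6371.0000) * sin(1.1 deg) = 0.05322972
el = arccos(0.05322972) = 86.9487 deg
(Earth-central angle = 90 - nadir - el = 1.9513 deg)

86.9487 degrees


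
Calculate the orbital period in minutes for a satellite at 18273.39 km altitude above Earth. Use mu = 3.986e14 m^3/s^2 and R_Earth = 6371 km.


r = 24644.3900 km = 2.464439e+07 m
T = 2*pi*sqrt(r^3/mu) = 2*pi*sqrt(1.4967671e+22 / 3.986e14)
T = 38502.4469 s = 641.7074 min

641.7074 minutes


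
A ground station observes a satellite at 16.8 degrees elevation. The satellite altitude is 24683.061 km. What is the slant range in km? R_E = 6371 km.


h = 24683.061 km, el = 16.8 deg
d = -R_E*sin(el) + sqrt((R_E*sin(el))^2 + 2*R_E*h + h^2)
d = -6371.0000*sin(0.2932153) + sqrt((6371.0000*0.2890318)^2 + 2*6371.0000*24683.061 + 24683.061^2)
d = 28607.8132 km

28607.8132 km


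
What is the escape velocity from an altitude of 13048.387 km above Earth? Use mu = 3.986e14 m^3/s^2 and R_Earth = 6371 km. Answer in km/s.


r = 6371.0 + 13048.387 = 19419.3870 km = 1.9419387e+07 m
v_esc = sqrt(2*mu/r) = sqrt(2*3.986e14 / 1.9419387e+07)
v_esc = 6407.1647 m/s = 6.4072 km/s

6.4072 km/s


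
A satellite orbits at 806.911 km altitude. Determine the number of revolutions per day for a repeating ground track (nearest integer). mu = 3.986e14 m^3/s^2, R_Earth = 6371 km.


r = 7.177911e+06 m
T = 2*pi*sqrt(r^3/mu) = 6052.1311 s = 100.8689 min
revs/day = 1440 / 100.8689 = 14.2760
Rounded: 14 revolutions per day

14 revolutions per day


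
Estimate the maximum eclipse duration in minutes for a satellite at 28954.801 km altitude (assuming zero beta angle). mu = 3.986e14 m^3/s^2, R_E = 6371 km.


r = 35325.8010 km
T = 1101.2806 min
Eclipse fraction = arcsin(R_E/r)/pi = arcsin(6371.0000/35325.8010)/pi
= arcsin(0.1803498)/pi = 0.05772296
Eclipse duration = 0.05772296 * 1101.2806 = 63.5692 min

63.5692 minutes


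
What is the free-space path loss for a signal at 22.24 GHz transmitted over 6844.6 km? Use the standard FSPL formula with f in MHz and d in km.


f = 22.24 GHz = 22240.0000 MHz
d = 6844.6 km
FSPL = 32.44 + 20*log10(22240.0000) + 20*log10(6844.6)
FSPL = 32.44 + 86.9427 + 76.7070
FSPL = 196.0897 dB

196.0897 dB


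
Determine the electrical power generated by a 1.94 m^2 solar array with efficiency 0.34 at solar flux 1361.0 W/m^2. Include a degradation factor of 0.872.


P = area * eta * S * degradation
P = 1.94 * 0.34 * 1361.0 * 0.872
P = 782.8080 W

782.8080 W


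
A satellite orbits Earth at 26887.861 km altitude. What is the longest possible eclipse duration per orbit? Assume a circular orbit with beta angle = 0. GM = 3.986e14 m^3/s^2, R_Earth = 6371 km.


r = 33258.8610 km
T = 1006.0534 min
Eclipse fraction = arcsin(R_E/r)/pi = arcsin(6371.0000/33258.8610)/pi
= arcsin(0.191558)/pi = 0.061354
Eclipse duration = 0.061354 * 1006.0534 = 61.7254 min

61.7254 minutes


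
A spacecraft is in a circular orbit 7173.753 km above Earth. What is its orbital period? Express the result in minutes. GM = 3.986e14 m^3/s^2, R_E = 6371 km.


r = 13544.7530 km = 1.3544753e+07 m
T = 2*pi*sqrt(r^3/mu) = 2*pi*sqrt(2.4849249e+21 / 3.986e14)
T = 15688.0099 s = 261.4668 min

261.4668 minutes


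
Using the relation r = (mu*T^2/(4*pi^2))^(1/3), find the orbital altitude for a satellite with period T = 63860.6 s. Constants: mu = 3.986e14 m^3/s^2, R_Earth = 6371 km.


T = 63860.6 s
r = (mu*T^2/(4*pi^2))^(1/3) = (3.986e14 * 63860.6^2 / (4*pi^2))^(1/3)
r = 3.4531426e+07 m = 34531.4262 km
alt = r - R_E = 34531.4262 - 6371 = 28160.4262 km

28160.4262 km


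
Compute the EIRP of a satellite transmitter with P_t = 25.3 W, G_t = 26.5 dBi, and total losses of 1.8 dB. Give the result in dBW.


Pt = 25.3 W = 14.0312 dBW
EIRP = Pt_dBW + Gt - losses = 14.0312 + 26.5 - 1.8 = 38.7312 dBW

38.7312 dBW


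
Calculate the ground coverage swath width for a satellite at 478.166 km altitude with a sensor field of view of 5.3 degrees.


FOV = 5.3 deg = 0.09250245 rad
swath = 2 * alt * tan(FOV/2) = 2 * 478.166 * tan(0.04625123)
swath = 2 * 478.166 * 0.04628423
swath = 44.2631 km

44.2631 km


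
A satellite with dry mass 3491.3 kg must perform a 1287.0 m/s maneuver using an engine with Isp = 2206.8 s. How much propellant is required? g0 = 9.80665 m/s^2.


ve = Isp * g0 = 2206.8 * 9.80665 = 21641.315220 m/s
mass ratio = exp(dv/ve) = exp(1287.0/21641.315220) = 1.06127348
m_prop = m_dry * (mr - 1) = 3491.3 * (1.06127348 - 1)
m_prop = 213.9241 kg

213.9241 kg


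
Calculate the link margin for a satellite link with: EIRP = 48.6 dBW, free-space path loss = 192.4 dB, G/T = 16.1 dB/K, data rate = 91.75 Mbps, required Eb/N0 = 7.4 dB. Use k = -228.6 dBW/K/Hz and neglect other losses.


C/N0 = EIRP - FSPL + G/T - k = 48.6 - 192.4 + 16.1 - (-228.6)
C/N0 = 100.9000 dB-Hz
R_b = 91.75 Mbps = 9.175e+07 bps -> 10*log10(R_b) = 79.6261 dB-Hz
Eb/N0 = C/N0 - 10*log10(R_b) = 100.9000 - 79.6261 = 21.2739 dB
Margin = Eb/N0 - Eb/N0_req = 21.2739 - 7.4 = 13.8739 dB (link closes)

13.8739 dB


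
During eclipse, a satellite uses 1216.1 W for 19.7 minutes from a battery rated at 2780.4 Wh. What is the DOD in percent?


E_used = P * t / 60 = 1216.1 * 19.7 / 60 = 399.2862 Wh
DOD = E_used / E_total * 100 = 399.2862 / 2780.4 * 100
DOD = 14.3607 %

14.3607 %


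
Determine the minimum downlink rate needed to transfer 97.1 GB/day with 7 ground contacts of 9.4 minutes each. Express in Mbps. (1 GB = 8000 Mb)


total contact time = 7 * 9.4 * 60 = 3948.0000 s
data = 97.1 GB = 776800.0000 Mb
rate = 776800.0000 / 3948.0000 = 196.7579 Mbps

196.7579 Mbps


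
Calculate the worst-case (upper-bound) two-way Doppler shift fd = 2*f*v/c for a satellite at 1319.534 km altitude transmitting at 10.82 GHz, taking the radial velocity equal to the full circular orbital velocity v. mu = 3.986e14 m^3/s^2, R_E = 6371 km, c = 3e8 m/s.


r = 7.690534e+06 m
v = sqrt(mu/r) = 7199.3021 m/s (worst-case radial velocity)
f = 10.82 GHz = 1.082e+10 Hz
fd = 2*f*v/c = 2*1.082e+10*7199.3021/3.0e+08
fd = 519309.6593 Hz

519309.6593 Hz


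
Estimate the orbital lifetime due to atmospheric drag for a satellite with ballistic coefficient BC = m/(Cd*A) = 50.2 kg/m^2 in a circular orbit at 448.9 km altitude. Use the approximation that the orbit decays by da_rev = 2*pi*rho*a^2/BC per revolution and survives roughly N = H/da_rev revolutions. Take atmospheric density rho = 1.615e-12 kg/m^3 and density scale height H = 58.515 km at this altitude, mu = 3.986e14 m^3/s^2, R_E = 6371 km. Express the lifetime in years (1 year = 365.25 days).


a = R_E + alt = 6819.9000 km = 6.8199e+06 m
da_rev = 2*pi*rho*a^2/BC = 2*pi*1.615e-12*(6.8199e+06)^2/50.2 = 9.401663 m per revolution
N = H/da_rev = 58515.0000 m / 9.401663 m = 6223.8987 revolutions
P = 2*pi*sqrt(a^3/mu) = 5605.0337 s
lifetime = N*P = 6223.8987 * 5605.0337 = 3.4885162e+07 s = 403.7635 days
years = 403.7635 / 365.25 = 1.1054 years

1.1054 years


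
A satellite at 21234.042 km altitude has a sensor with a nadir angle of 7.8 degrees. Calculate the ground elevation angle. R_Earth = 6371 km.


r = R_E + alt = 27605.0420 km
Law of sines in the satellite / Earth-center / ground-point triangle:
  sin(nadir)/R_E = sin(90 + el)/r  =>  cos(el) = (r/R_E)*sin(nadir)
cos(el) = (27605.0420 / 6371.0000) * sin(7.8 deg) = 0.5880449
el = arccos(0.5880449) = 53.9816 deg
(Earth-central angle = 90 - nadir - el = 28.2184 deg)

53.9816 degrees


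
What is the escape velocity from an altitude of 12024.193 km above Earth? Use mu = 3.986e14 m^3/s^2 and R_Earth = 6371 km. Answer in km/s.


r = 6371.0 + 12024.193 = 18395.1930 km = 1.8395193e+07 m
v_esc = sqrt(2*mu/r) = sqrt(2*3.986e14 / 1.8395193e+07)
v_esc = 6583.1154 m/s = 6.5831 km/s

6.5831 km/s


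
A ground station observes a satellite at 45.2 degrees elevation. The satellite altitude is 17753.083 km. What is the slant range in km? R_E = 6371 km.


h = 17753.083 km, el = 45.2 deg
d = -R_E*sin(el) + sqrt((R_E*sin(el))^2 + 2*R_E*h + h^2)
d = -6371.0000*sin(0.7888888) + sqrt((6371.0000*0.7095707)^2 + 2*6371.0000*17753.083 + 17753.083^2)
d = 19182.0302 km

19182.0302 km


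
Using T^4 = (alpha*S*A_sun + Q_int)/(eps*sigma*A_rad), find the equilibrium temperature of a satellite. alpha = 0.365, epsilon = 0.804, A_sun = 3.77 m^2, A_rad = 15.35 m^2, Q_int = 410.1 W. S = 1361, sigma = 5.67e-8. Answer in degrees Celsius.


Numerator = alpha*S*A_sun + Q_int = 0.365*1361*3.77 + 410.1 = 2282.9041 W
Denominator = eps*sigma*A_rad = 0.804*5.67e-8*15.35 = 6.9975738e-07 W/K^4
T^4 = 3.2624223e+09 K^4
T = 238.9929 K = -34.1571 C

-34.1571 degrees Celsius


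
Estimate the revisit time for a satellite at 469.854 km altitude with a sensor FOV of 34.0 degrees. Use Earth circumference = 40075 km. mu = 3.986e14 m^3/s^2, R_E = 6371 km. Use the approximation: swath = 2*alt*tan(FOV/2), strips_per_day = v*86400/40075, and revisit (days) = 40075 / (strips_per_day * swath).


swath = 2*469.854*tan(0.296706) = 287.2976 km
v = sqrt(mu/r) = 7633.3203 m/s = 7.6333 km/s
strips/day = v*86400/40075 = 7.6333*86400/40075 = 16.4571
coverage/day = strips * swath = 16.4571 * 287.2976 = 4728.0890 km
revisit = 40075 / 4728.0890 = 8.4759 days

8.4759 days


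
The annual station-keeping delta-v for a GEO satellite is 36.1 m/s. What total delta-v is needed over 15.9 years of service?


dV = rate * years = 36.1 * 15.9
dV = 573.9900 m/s

573.9900 m/s


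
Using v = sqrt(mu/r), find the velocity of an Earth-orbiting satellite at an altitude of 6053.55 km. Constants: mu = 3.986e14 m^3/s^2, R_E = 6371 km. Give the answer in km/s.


r = R_E + alt = 6371.0 + 6053.55 = 12424.5500 km = 1.242455e+07 m
v = sqrt(mu/r) = sqrt(3.986e14 / 1.242455e+07) = 5664.0661 m/s = 5.6641 km/s

5.6641 km/s


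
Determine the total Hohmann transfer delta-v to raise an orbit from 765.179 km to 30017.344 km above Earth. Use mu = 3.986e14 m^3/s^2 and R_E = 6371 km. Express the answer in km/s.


r1 = 7136.1790 km = 7.136179e+06 m
r2 = 36388.3440 km = 3.6388344e+07 m
dv1 = sqrt(mu/r1)*(sqrt(2*r2/(r1+r2)) - 1) = 2190.4758 m/s
dv2 = sqrt(mu/r2)*(1 - sqrt(2*r1/(r1+r2))) = 1414.4333 m/s
total dv = |dv1| + |dv2| = 2190.4758 + 1414.4333 = 3604.9091 m/s = 3.6049 km/s

3.6049 km/s


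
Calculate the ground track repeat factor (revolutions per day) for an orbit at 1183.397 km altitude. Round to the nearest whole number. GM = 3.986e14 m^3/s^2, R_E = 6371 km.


r = 7.554397e+06 m
T = 2*pi*sqrt(r^3/mu) = 6534.4784 s = 108.9080 min
revs/day = 1440 / 108.9080 = 13.2222
Rounded: 13 revolutions per day

13 revolutions per day


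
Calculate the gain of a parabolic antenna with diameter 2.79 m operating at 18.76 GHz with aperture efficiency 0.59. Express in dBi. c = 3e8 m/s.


lambda = c/f = 3e8 / 1.876e+10 = 0.01599147 m
G = eta*(pi*D/lambda)^2 = 0.59*(pi*2.79/0.01599147)^2
G = 177248.8076 (linear)
G = 10*log10(177248.8076) = 52.4858 dBi

52.4858 dBi


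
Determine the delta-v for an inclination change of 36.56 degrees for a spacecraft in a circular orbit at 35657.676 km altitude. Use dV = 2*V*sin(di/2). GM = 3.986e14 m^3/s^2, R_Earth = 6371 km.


r = 42028.6760 km = 4.2028676e+07 m
V = sqrt(mu/r) = 3079.6105 m/s
di = 36.56 deg = 0.6380924 rad
dV = 2*V*sin(di/2) = 2*3079.6105*sin(0.3190462)
dV = 1931.9076 m/s = 1.9319 km/s

1.9319 km/s


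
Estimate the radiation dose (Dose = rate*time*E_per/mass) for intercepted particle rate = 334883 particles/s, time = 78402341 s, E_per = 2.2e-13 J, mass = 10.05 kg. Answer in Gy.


Total energy deposited = rate * time * E_per
  = 334883 * 78402341 * 2.2e-13 = 5.7762 J
Dose = E_total / mass = 5.7762 / 10.05
Dose = 0.5747497 Gy

0.5747 Gy


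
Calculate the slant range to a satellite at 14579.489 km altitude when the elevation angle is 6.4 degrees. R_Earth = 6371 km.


h = 14579.489 km, el = 6.4 deg
d = -R_E*sin(el) + sqrt((R_E*sin(el))^2 + 2*R_E*h + h^2)
d = -6371.0000*sin(0.1117011) + sqrt((6371.0000*0.1114689)^2 + 2*6371.0000*14579.489 + 14579.489^2)
d = 19260.7525 km

19260.7525 km


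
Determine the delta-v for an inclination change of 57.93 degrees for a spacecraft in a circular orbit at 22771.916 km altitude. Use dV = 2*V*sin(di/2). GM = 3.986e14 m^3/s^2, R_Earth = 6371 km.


r = 29142.9160 km = 2.9142916e+07 m
V = sqrt(mu/r) = 3698.3001 m/s
di = 57.93 deg = 1.0111 rad
dV = 2*V*sin(di/2) = 2*3698.3001*sin(0.5055346)
dV = 3581.9904 m/s = 3.5820 km/s

3.5820 km/s


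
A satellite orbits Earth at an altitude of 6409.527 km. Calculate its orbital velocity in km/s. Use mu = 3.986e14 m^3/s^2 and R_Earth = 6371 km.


r = R_E + alt = 6371.0 + 6409.527 = 12780.5270 km = 1.2780527e+07 m
v = sqrt(mu/r) = sqrt(3.986e14 / 1.2780527e+07) = 5584.6282 m/s = 5.5846 km/s

5.5846 km/s


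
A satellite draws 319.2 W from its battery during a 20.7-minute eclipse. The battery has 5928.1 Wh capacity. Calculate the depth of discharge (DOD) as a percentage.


E_used = P * t / 60 = 319.2 * 20.7 / 60 = 110.1240 Wh
DOD = E_used / E_total * 100 = 110.1240 / 5928.1 * 100
DOD = 1.8577 %

1.8577 %


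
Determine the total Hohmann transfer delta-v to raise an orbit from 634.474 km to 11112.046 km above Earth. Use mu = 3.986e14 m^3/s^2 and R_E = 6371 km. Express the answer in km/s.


r1 = 7005.4740 km = 7.005474e+06 m
r2 = 17483.0460 km = 1.7483046e+07 m
dv1 = sqrt(mu/r1)*(sqrt(2*r2/(r1+r2)) - 1) = 1470.3727 m/s
dv2 = sqrt(mu/r2)*(1 - sqrt(2*r1/(r1+r2))) = 1163.1464 m/s
total dv = |dv1| + |dv2| = 1470.3727 + 1163.1464 = 2633.5190 m/s = 2.6335 km/s

2.6335 km/s


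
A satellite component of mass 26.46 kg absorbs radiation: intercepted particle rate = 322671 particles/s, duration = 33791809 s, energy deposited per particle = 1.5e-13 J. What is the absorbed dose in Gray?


Total energy deposited = rate * time * E_per
  = 322671 * 33791809 * 1.5e-13 = 1.6355 J
Dose = E_total / mass = 1.6355 / 26.46
Dose = 0.061812 Gy

0.0618 Gy


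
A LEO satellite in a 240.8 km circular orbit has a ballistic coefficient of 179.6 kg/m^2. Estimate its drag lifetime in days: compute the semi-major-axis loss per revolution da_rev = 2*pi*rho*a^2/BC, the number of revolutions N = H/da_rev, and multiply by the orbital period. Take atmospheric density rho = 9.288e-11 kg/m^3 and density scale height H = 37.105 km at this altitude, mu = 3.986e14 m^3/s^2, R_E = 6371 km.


a = R_E + alt = 6611.8000 km = 6.6118e+06 m
da_rev = 2*pi*rho*a^2/BC = 2*pi*9.288e-11*(6.6118e+06)^2/179.6 = 142.048012 m per revolution
N = H/da_rev = 37105.0000 m / 142.048012 m = 261.2145 revolutions
P = 2*pi*sqrt(a^3/mu) = 5350.4558 s
lifetime = N*P = 261.2145 * 5350.4558 = 1.3976166e+06 s = 16.1761 days

16.1761 days


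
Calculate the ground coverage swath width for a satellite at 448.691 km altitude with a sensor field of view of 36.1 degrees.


FOV = 36.1 deg = 0.6300639 rad
swath = 2 * alt * tan(FOV/2) = 2 * 448.691 * tan(0.3150319)
swath = 2 * 448.691 * 0.3258848
swath = 292.4431 km

292.4431 km


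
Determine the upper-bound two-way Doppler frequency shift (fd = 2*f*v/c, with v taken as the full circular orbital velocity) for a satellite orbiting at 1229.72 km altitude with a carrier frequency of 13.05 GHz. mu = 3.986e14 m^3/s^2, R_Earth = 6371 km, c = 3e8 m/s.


r = 7.60072e+06 m
v = sqrt(mu/r) = 7241.7125 m/s (worst-case radial velocity)
f = 13.05 GHz = 1.305e+10 Hz
fd = 2*f*v/c = 2*1.305e+10*7241.7125/3.0e+08
fd = 630028.9891 Hz

630028.9891 Hz


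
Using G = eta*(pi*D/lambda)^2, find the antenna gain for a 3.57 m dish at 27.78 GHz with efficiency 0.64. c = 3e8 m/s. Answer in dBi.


lambda = c/f = 3e8 / 2.778e+10 = 0.01079914 m
G = eta*(pi*D/lambda)^2 = 0.64*(pi*3.57/0.01079914)^2
G = 690300.3999 (linear)
G = 10*log10(690300.3999) = 58.3904 dBi

58.3904 dBi


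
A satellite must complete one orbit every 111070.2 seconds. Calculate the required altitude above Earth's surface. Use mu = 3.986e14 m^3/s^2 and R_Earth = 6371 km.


T = 111070.2 s
r = (mu*T^2/(4*pi^2))^(1/3) = (3.986e14 * 111070.2^2 / (4*pi^2))^(1/3)
r = 4.9941037e+07 m = 49941.0369 km
alt = r - R_E = 49941.0369 - 6371 = 43570.0369 km

43570.0369 km


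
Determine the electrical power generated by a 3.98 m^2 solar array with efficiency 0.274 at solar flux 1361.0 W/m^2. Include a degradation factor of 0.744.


P = area * eta * S * degradation
P = 3.98 * 0.274 * 1361.0 * 0.744
P = 1104.2431 W

1104.2431 W


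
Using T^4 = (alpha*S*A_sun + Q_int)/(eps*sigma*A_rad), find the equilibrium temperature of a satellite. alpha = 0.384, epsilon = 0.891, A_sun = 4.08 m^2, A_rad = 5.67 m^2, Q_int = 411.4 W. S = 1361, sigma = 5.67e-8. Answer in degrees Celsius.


Numerator = alpha*S*A_sun + Q_int = 0.384*1361*4.08 + 411.4 = 2543.7059 W
Denominator = eps*sigma*A_rad = 0.891*5.67e-8*5.67 = 2.864467e-07 W/K^4
T^4 = 8.8802068e+09 K^4
T = 306.9770 K = 33.8270 C

33.8270 degrees Celsius


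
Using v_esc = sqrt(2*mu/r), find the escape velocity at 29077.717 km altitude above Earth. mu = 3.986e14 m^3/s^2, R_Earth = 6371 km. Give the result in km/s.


r = 6371.0 + 29077.717 = 35448.7170 km = 3.5448717e+07 m
v_esc = sqrt(2*mu/r) = sqrt(2*3.986e14 / 3.5448717e+07)
v_esc = 4742.2384 m/s = 4.7422 km/s

4.7422 km/s


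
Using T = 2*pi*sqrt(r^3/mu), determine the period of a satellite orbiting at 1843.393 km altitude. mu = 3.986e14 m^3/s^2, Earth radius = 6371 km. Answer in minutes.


r = 8214.3930 km = 8.214393e+06 m
T = 2*pi*sqrt(r^3/mu) = 2*pi*sqrt(5.5427646e+20 / 3.986e14)
T = 7409.2532 s = 123.4876 min

123.4876 minutes


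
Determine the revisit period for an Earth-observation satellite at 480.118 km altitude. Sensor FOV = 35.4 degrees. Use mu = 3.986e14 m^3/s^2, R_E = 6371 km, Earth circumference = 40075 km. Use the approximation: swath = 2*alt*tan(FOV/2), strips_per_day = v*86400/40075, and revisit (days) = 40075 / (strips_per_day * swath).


swath = 2*480.118*tan(0.3089233) = 306.4504 km
v = sqrt(mu/r) = 7627.6002 m/s = 7.6276 km/s
strips/day = v*86400/40075 = 7.6276*86400/40075 = 16.4448
coverage/day = strips * swath = 16.4448 * 306.4504 = 5039.5102 km
revisit = 40075 / 5039.5102 = 7.9522 days

7.9522 days


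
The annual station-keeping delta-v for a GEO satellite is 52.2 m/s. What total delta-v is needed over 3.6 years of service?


dV = rate * years = 52.2 * 3.6
dV = 187.9200 m/s

187.9200 m/s


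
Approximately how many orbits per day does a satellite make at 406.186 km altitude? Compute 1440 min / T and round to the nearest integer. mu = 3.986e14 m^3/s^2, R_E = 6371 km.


r = 6.777186e+06 m
T = 2*pi*sqrt(r^3/mu) = 5552.4586 s = 92.5410 min
revs/day = 1440 / 92.5410 = 15.5607
Rounded: 16 revolutions per day

16 revolutions per day


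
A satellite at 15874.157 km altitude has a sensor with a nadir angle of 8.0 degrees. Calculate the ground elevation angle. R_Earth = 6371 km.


r = R_E + alt = 22245.1570 km
Law of sines in the satellite / Earth-center / ground-point triangle:
  sin(nadir)/R_E = sin(90 + el)/r  =>  cos(el) = (r/R_E)*sin(nadir)
cos(el) = (22245.1570 / 6371.0000) * sin(8.0 deg) = 0.4859406
el = arccos(0.4859406) = 60.9259 deg
(Earth-central angle = 90 - nadir - el = 21.0741 deg)

60.9259 degrees


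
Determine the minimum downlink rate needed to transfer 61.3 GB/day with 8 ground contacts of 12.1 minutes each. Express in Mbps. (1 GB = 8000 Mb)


total contact time = 8 * 12.1 * 60 = 5808.0000 s
data = 61.3 GB = 490400.0000 Mb
rate = 490400.0000 / 5808.0000 = 84.4353 Mbps

84.4353 Mbps


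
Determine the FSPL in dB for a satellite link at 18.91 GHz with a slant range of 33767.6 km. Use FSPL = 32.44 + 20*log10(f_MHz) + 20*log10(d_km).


f = 18.91 GHz = 18910.0000 MHz
d = 33767.6 km
FSPL = 32.44 + 20*log10(18910.0000) + 20*log10(33767.6)
FSPL = 32.44 + 85.5338 + 90.5700
FSPL = 208.5438 dB

208.5438 dB


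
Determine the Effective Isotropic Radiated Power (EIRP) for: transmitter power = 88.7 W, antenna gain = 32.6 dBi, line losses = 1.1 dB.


Pt = 88.7 W = 19.4792 dBW
EIRP = Pt_dBW + Gt - losses = 19.4792 + 32.6 - 1.1 = 50.9792 dBW

50.9792 dBW


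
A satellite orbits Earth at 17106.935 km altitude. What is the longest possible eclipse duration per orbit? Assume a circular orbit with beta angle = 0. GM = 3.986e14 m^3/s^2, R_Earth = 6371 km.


r = 23477.9350 km
T = 596.6914 min
Eclipse fraction = arcsin(R_E/r)/pi = arcsin(6371.0000/23477.9350)/pi
= arcsin(0.2713612)/pi = 0.08747378
Eclipse duration = 0.08747378 * 596.6914 = 52.1949 min

52.1949 minutes


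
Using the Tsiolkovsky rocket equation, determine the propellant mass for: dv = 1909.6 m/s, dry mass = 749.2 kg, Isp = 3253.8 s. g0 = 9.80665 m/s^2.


ve = Isp * g0 = 3253.8 * 9.80665 = 31908.877770 m/s
mass ratio = exp(dv/ve) = exp(1909.6/31908.877770) = 1.06167241
m_prop = m_dry * (mr - 1) = 749.2 * (1.06167241 - 1)
m_prop = 46.2050 kg

46.2050 kg


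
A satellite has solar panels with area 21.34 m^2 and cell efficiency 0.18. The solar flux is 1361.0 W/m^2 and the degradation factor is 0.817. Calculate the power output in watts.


P = area * eta * S * degradation
P = 21.34 * 0.18 * 1361.0 * 0.817
P = 4271.1724 W

4271.1724 W


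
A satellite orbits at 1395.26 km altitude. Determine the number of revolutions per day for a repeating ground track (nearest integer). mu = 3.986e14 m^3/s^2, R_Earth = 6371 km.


r = 7.76626e+06 m
T = 2*pi*sqrt(r^3/mu) = 6811.2859 s = 113.5214 min
revs/day = 1440 / 113.5214 = 12.6848
Rounded: 13 revolutions per day

13 revolutions per day


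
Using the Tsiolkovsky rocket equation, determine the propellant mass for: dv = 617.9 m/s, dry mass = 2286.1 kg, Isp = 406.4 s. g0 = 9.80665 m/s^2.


ve = Isp * g0 = 406.4 * 9.80665 = 3985.422560 m/s
mass ratio = exp(dv/ve) = exp(617.9/3985.422560) = 1.16770469
m_prop = m_dry * (mr - 1) = 2286.1 * (1.16770469 - 1)
m_prop = 383.3897 kg

383.3897 kg


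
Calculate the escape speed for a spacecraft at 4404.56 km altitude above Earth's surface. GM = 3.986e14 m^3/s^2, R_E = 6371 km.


r = 6371.0 + 4404.56 = 10775.5600 km = 1.077556e+07 m
v_esc = sqrt(2*mu/r) = sqrt(2*3.986e14 / 1.077556e+07)
v_esc = 8601.2926 m/s = 8.6013 km/s

8.6013 km/s
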